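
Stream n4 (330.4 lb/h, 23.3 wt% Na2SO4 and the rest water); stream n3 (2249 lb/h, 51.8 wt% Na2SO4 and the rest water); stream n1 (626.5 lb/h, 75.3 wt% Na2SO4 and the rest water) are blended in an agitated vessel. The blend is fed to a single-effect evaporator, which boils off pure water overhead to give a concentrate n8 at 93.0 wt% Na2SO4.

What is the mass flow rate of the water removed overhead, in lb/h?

1363 lb/h

Na2SO4 entering = 330.4×0.233 + 2249×0.518 + 626.5×0.753 = 1713.7 lb/h.
All Na2SO4 reports to n8, so n8 = 1713.7/0.930 = 1842.7 lb/h.
Total feed = 3205.9 lb/h; overhead = 3205.9 − 1842.7 = 1363.2 lb/h.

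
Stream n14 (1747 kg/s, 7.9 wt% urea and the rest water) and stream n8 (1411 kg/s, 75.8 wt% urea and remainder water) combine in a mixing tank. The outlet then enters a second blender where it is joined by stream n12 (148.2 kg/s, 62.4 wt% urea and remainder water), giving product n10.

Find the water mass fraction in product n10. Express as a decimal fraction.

0.6068

Overall, product flow = 3306.2 kg/s.
water in = 1747×0.921 + 1411×0.242 + 148.2×0.376 = 2006.2 kg/s.
water fraction in n10 = 0.6068.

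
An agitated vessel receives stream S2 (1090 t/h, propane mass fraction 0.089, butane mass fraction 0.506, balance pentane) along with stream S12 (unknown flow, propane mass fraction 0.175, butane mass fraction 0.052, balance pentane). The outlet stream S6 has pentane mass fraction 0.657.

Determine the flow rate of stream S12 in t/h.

2368 t/h

Let S12 be the unknown flow. Total out = 1090 + S12.
pentane balance: 441.45 + 0.773·S12 = 0.657·(1090 + S12)
(0.773 − 0.657)·S12 = 0.657×1090 − 441.45 = 274.68
S12 = 274.68 / 0.116 = 2367.9 t/h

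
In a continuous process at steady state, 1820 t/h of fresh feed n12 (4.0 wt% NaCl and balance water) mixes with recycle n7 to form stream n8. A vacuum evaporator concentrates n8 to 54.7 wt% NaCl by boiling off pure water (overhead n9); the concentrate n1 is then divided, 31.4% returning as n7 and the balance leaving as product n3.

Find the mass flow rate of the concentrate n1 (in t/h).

Overall NaCl balance (none leaves overhead): NaCl in fresh feed = NaCl in product, i.e. 1820×0.040 = (1−0.314)·n1·0.547.
n1 = 72.8/(0.547×0.686) = 194.01 t/h.

194 t/h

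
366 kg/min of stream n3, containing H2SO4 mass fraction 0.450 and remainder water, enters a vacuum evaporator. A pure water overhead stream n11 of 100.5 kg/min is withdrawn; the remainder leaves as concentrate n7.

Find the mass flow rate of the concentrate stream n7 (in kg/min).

Concentrate = 366 − 100.5 = 265.5 kg/min.

265.5 kg/min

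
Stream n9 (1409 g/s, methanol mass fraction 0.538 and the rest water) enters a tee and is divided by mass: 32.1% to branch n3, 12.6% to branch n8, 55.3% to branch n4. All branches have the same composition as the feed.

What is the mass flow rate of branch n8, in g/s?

Branch n8 flow = 0.126×1409 = 177.53 g/s.

177.5 g/s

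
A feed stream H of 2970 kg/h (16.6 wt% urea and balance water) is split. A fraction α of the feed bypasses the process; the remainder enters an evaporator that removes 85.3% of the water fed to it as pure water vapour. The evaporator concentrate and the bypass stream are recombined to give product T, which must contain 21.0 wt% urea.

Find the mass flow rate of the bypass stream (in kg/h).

All 2970×0.166 = 493.02 kg/h of urea reaches T, so T = 493.02/0.210 = 2347.7 kg/h and vapour = 622.29 kg/h.
The evaporator receives (1−α)·2970 of feed at 0.834 water and removes 0.853 of that water:
0.853×0.834×(1−α)×2970 = 622.29
(1−α) = 622.29/2112.9 = 0.2945;  α = 0.7055.
Bypass flow = 0.7055×2970 = 2095.3 kg/h.

2095 kg/h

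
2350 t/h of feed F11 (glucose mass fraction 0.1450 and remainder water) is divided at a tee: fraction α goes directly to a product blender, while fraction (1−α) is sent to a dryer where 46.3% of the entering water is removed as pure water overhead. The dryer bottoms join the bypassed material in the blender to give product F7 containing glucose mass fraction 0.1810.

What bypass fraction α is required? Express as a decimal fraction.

0.498

All 2350×0.145 = 340.75 t/h of glucose reaches F7, so F7 = 340.75/0.181 = 1882.6 t/h and vapour = 467.4 t/h.
The evaporator receives (1−α)·2350 of feed at 0.855 water and removes 0.463 of that water:
0.463×0.855×(1−α)×2350 = 467.4
(1−α) = 467.4/930.28 = 0.5024;  α = 0.4976.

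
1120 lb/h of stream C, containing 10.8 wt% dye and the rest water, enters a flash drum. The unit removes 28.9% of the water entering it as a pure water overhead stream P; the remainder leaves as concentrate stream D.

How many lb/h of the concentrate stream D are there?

water entering = 1120×0.892 = 999.04 lb/h; overhead removed = 0.289×999.04 = 288.72 lb/h.
Concentrate = 1120 − 288.72 = 831.28 lb/h.

831.3 lb/h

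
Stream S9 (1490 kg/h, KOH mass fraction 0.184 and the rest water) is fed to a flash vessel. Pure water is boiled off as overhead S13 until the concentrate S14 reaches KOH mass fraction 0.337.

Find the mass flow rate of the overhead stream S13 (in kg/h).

676.5 kg/h

KOH is conserved: 1490×0.184 = 274.16 kg/h all reports to the concentrate.
Concentrate = 274.16/(target fraction) = 813.53 kg/h.
Overhead = 1490 − 813.53 = 676.47 kg/h.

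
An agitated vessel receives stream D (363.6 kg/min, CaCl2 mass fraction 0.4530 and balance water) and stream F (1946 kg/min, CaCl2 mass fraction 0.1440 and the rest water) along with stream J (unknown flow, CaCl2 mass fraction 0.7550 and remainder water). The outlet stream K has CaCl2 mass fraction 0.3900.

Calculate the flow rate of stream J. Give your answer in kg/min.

1249 kg/min

Let J be the unknown flow. Total out = 2309.6 + J.
CaCl2 balance: 444.93 + 0.755·J = 0.390·(2309.6 + J)
(0.755 − 0.390)·J = 0.390×2309.6 − 444.93 = 455.81
J = 455.81 / 0.365 = 1248.8 kg/min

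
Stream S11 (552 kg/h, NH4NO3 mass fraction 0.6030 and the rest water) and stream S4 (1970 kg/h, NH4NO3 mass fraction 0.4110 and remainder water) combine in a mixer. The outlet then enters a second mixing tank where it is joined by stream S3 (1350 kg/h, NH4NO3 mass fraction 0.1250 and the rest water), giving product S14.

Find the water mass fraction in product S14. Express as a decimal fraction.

0.6613

Overall, product flow = 3872 kg/h.
water in = 552×0.397 + 1970×0.589 + 1350×0.875 = 2560.7 kg/h.
water fraction in S14 = 0.6613.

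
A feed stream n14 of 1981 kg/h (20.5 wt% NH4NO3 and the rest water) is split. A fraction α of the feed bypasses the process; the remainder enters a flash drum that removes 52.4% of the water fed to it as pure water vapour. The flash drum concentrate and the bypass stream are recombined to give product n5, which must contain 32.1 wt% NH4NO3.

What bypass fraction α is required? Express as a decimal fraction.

0.133

All 1981×0.205 = 406.1 kg/h of NH4NO3 reaches n5, so n5 = 406.1/0.321 = 1265.1 kg/h and vapour = 715.88 kg/h.
The evaporator receives (1−α)·1981 of feed at 0.795 water and removes 0.524 of that water:
0.524×0.795×(1−α)×1981 = 715.88
(1−α) = 715.88/825.24 = 0.8675;  α = 0.1325.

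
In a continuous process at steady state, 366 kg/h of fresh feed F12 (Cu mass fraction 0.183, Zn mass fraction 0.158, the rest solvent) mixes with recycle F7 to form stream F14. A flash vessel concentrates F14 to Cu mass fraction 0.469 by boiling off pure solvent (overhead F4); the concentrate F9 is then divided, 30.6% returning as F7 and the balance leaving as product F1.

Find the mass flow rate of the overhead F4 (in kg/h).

Overall Cu balance (none leaves overhead): Cu in fresh feed = Cu in product, i.e. 366×0.183 = (1−0.306)·F9·0.469.
F9 = 66.978/(0.469×0.694) = 205.78 kg/h.
Recycle F7 = 0.306×205.78 = 62.968 kg/h.
Combined feed F14 = 366 + 62.968 = 428.97 kg/h.
Overhead F4 = F14 − F9 = 428.97 − 205.78 = 223.19 kg/h.

223.2 kg/h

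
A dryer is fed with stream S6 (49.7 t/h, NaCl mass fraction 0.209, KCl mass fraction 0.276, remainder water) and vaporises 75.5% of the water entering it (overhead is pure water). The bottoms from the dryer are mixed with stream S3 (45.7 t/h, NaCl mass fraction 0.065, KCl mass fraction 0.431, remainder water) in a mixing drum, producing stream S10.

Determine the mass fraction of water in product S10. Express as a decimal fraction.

Vapour removed = 0.755×0.515×49.7 = 19.325 t/h; concentrate = 30.375 t/h.
water reaching the mixer = 6.2709 (from concentrate) + 45.7×0.504 = 29.304 t/h.
Product flow = 30.375 + 45.7 = 76.075 t/h; water fraction = 0.385.

0.385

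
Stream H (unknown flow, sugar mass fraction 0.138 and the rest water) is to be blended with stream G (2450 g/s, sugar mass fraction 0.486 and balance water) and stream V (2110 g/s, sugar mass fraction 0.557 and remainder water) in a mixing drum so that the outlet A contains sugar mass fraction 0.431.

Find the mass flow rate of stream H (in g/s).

1367 g/s

Let H be the unknown flow. Total out = 4560 + H.
sugar balance: 2366 + 0.138·H = 0.431·(4560 + H)
(0.138 − 0.431)·H = 0.431×4560 − 2366 = -400.61
H = -400.61 / -0.293 = 1367.3 g/s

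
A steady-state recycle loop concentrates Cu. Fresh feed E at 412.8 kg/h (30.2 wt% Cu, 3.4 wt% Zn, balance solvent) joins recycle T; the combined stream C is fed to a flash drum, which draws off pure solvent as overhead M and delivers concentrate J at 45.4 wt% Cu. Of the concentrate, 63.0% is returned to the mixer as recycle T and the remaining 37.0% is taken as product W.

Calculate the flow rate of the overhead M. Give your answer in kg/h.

138.2 kg/h

Overall Cu balance (none leaves overhead): Cu in fresh feed = Cu in product, i.e. 412.8×0.302 = (1−0.630)·J·0.454.
J = 124.67/(0.454×0.370) = 742.15 kg/h.
Recycle T = 0.630×742.15 = 467.55 kg/h.
Combined feed C = 412.8 + 467.55 = 880.35 kg/h.
Overhead M = C − J = 880.35 − 742.15 = 138.21 kg/h.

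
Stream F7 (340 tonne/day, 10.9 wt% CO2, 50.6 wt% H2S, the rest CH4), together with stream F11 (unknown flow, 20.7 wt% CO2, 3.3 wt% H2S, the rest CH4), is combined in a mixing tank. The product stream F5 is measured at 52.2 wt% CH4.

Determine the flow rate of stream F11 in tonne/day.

195.7 tonne/day

Let F11 be the unknown flow. Total out = 340 + F11.
CH4 balance: 130.9 + 0.760·F11 = 0.522·(340 + F11)
(0.760 − 0.522)·F11 = 0.522×340 − 130.9 = 46.58
F11 = 46.58 / 0.238 = 195.71 tonne/day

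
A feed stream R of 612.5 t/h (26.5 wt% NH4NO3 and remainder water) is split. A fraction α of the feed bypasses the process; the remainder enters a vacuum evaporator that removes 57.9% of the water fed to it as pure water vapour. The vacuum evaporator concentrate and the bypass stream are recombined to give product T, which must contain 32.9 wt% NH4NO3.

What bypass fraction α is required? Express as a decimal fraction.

All 612.5×0.265 = 162.31 t/h of NH4NO3 reaches T, so T = 162.31/0.329 = 493.35 t/h and vapour = 119.15 t/h.
The evaporator receives (1−α)·612.5 of feed at 0.735 water and removes 0.579 of that water:
0.579×0.735×(1−α)×612.5 = 119.15
(1−α) = 119.15/260.66 = 0.4571;  α = 0.5429.

0.543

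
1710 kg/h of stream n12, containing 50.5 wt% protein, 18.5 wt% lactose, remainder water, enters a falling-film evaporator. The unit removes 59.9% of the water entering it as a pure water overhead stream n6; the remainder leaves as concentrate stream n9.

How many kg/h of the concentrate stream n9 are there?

1392 kg/h

water entering = 1710×0.310 = 530.1 kg/h; overhead removed = 0.599×530.1 = 317.53 kg/h.
Concentrate = 1710 − 317.53 = 1392.5 kg/h.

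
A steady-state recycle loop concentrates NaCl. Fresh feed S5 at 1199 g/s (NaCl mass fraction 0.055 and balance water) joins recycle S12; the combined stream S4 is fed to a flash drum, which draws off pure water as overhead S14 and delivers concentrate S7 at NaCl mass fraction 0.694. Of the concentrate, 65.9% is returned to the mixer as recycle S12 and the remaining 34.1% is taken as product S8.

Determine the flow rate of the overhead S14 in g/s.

1104 g/s

Overall NaCl balance (none leaves overhead): NaCl in fresh feed = NaCl in product, i.e. 1199×0.055 = (1−0.659)·S7·0.694.
S7 = 65.945/(0.694×0.341) = 278.66 g/s.
Recycle S12 = 0.659×278.66 = 183.63 g/s.
Combined feed S4 = 1199 + 183.63 = 1382.6 g/s.
Overhead S14 = S4 − S7 = 1382.6 − 278.66 = 1104 g/s.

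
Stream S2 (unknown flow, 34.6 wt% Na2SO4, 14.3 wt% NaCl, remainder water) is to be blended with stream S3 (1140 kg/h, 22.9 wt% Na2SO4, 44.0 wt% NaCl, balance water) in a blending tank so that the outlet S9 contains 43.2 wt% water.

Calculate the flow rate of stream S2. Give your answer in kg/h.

Let S2 be the unknown flow. Total out = 1140 + S2.
water balance: 377.34 + 0.511·S2 = 0.432·(1140 + S2)
(0.511 − 0.432)·S2 = 0.432×1140 − 377.34 = 115.14
S2 = 115.14 / 0.079 = 1457.5 kg/h

1457 kg/h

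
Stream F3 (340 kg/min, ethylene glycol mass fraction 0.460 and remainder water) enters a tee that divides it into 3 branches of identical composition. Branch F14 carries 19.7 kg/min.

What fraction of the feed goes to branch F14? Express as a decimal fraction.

0.058

Fraction to F14 = 19.7/340 = 0.0579.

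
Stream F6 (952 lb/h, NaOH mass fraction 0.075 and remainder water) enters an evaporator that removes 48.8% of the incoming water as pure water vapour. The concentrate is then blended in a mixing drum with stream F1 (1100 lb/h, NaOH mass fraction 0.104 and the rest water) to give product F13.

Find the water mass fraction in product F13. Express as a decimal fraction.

0.885

Vapour removed = 0.488×0.925×952 = 429.73 lb/h; concentrate = 522.27 lb/h.
water reaching the mixer = 450.87 (from concentrate) + 1100×0.896 = 1436.5 lb/h.
Product flow = 522.27 + 1100 = 1622.3 lb/h; water fraction = 0.885.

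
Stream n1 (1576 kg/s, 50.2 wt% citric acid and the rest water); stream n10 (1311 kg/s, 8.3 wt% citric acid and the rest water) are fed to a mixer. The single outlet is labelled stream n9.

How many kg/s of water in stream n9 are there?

1987 kg/s

water out = water in = 1576×0.498 + 1311×0.917 = 1987 kg/s.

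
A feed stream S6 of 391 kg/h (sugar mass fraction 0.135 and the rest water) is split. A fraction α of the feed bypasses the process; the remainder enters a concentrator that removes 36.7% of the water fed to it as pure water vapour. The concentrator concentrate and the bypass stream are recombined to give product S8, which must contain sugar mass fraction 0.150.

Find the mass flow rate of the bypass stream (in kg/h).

267.8 kg/h

All 391×0.135 = 52.785 kg/h of sugar reaches S8, so S8 = 52.785/0.150 = 351.9 kg/h and vapour = 39.1 kg/h.
The evaporator receives (1−α)·391 of feed at 0.865 water and removes 0.367 of that water:
0.367×0.865×(1−α)×391 = 39.1
(1−α) = 39.1/124.12 = 0.3150;  α = 0.6850.
Bypass flow = 0.6850×391 = 267.83 kg/h.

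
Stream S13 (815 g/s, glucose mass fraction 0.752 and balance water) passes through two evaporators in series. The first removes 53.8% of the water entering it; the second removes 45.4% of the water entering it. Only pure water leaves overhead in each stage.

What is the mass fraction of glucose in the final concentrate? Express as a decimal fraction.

0.923

water in feed = 815×0.248 = 202.12 g/s.
After stage 1: water left = (1−0.538)×202.12 = 93.379; stream total = 706.26 g/s.
After stage 2: water left = (1−0.454)×93.379 = 50.985; final concentrate = 663.87 g/s.
glucose fraction = 612.88/663.87 = 0.923.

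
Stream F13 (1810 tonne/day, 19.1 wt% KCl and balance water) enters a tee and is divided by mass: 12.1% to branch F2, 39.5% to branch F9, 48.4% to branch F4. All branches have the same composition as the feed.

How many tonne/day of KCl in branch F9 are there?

Branch F9 total = 0.395×1810 = 714.95 tonne/day.
KCl in F9 = 0.191×714.95 = 136.56 tonne/day.

136.6 tonne/day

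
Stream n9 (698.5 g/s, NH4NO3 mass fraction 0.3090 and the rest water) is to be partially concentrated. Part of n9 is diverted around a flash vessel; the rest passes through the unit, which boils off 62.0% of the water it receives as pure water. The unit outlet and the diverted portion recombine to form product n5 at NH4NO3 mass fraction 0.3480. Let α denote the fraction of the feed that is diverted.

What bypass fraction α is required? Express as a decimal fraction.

0.738

All 698.5×0.309 = 215.84 g/s of NH4NO3 reaches n5, so n5 = 215.84/0.348 = 620.22 g/s and vapour = 78.28 g/s.
The evaporator receives (1−α)·698.5 of feed at 0.691 water and removes 0.620 of that water:
0.620×0.691×(1−α)×698.5 = 78.28
(1−α) = 78.28/299.25 = 0.2616;  α = 0.7384.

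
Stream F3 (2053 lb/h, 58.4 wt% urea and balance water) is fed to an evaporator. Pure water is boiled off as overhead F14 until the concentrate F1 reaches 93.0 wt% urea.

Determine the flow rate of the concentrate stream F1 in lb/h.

1289 lb/h

urea is conserved: 2053×0.584 = 1199 lb/h all reports to the concentrate.
Concentrate = 1199/(target fraction) = 1289.2 lb/h.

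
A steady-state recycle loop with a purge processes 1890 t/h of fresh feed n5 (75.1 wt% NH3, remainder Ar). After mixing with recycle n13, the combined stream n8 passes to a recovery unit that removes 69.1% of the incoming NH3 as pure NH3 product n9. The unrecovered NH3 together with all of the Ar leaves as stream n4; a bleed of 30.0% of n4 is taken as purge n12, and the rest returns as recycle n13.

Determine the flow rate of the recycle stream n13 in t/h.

Ar enters only via n5 and leaves only via the purge: 1890×0.249 = 0.300×(Ar in n4), and the recovery unit passes all Ar, so Ar in n8 = Ar in n4 = 1568.7 t/h.
NH3 in n8: m_A = 1890×0.751 + (1−0.300)·(1−0.691)·m_A, so m_A = 1419.4/0.7837 = 1811.1 t/h.
n4 = (1−0.691)×1811.1 + 1568.7 = 2128.3 t/h.
Recycle n13 = (1−0.300)×2128.3 = 1489.8 t/h.

1490 t/h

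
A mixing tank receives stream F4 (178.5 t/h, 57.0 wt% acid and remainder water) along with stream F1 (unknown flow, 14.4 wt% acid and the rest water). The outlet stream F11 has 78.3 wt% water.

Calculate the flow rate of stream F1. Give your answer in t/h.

863.2 t/h

Let F1 be the unknown flow. Total out = 178.5 + F1.
water balance: 76.755 + 0.856·F1 = 0.783·(178.5 + F1)
(0.856 − 0.783)·F1 = 0.783×178.5 − 76.755 = 63.011
F1 = 63.011 / 0.073 = 863.16 t/h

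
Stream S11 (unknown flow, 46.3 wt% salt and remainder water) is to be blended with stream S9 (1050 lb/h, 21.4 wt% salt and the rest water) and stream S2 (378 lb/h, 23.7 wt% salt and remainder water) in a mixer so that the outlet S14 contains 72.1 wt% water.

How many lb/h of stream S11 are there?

Let S11 be the unknown flow. Total out = 1428 + S11.
water balance: 1113.7 + 0.537·S11 = 0.721·(1428 + S11)
(0.537 − 0.721)·S11 = 0.721×1428 − 1113.7 = -84.126
S11 = -84.126 / -0.184 = 457.21 lb/h

457.2 lb/h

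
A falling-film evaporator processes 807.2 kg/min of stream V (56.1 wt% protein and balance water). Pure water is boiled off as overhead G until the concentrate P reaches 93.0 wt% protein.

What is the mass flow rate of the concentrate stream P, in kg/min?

486.9 kg/min

protein is conserved: 807.2×0.561 = 452.84 kg/min all reports to the concentrate.
Concentrate = 452.84/(target fraction) = 486.92 kg/min.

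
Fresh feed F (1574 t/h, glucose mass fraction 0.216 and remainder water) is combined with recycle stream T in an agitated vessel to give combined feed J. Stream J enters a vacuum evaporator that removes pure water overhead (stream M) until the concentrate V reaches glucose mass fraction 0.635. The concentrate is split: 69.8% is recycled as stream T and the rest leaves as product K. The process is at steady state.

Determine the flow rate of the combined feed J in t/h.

Overall glucose balance (none leaves overhead): glucose in fresh feed = glucose in product, i.e. 1574×0.216 = (1−0.698)·V·0.635.
V = 339.98/(0.635×0.302) = 1772.9 t/h.
Recycle T = 0.698×1772.9 = 1237.5 t/h.
Combined feed J = 1574 + 1237.5 = 2811.5 t/h.

2811 t/h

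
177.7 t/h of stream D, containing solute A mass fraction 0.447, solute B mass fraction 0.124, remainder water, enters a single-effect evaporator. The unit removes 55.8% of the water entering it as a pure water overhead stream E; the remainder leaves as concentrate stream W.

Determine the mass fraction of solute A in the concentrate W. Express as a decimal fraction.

solute A is not removed: 177.7×0.447 = 79.432 t/h of solute A enters W.
water entering = 177.7×0.429 = 76.233 t/h; overhead removed = 0.558×76.233 = 42.538 t/h.
Concentrate = 177.7 − 42.538 = 135.16 t/h.
Mass fraction = 79.432/135.16 = 0.588.

0.588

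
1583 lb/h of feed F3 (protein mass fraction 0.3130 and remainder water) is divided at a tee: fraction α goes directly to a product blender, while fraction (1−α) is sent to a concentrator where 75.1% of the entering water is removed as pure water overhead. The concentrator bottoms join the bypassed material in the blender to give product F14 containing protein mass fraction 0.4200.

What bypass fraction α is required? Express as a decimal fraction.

0.506

All 1583×0.313 = 495.48 lb/h of protein reaches F14, so F14 = 495.48/0.420 = 1179.7 lb/h and vapour = 403.29 lb/h.
The evaporator receives (1−α)·1583 of feed at 0.687 water and removes 0.751 of that water:
0.751×0.687×(1−α)×1583 = 403.29
(1−α) = 403.29/816.73 = 0.4938;  α = 0.5062.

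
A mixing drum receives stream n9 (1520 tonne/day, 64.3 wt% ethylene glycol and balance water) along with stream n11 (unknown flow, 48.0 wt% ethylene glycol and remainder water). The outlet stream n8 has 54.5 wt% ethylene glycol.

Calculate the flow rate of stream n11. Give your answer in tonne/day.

Let n11 be the unknown flow. Total out = 1520 + n11.
ethylene glycol balance: 977.36 + 0.480·n11 = 0.545·(1520 + n11)
(0.480 − 0.545)·n11 = 0.545×1520 − 977.36 = -148.96
n11 = -148.96 / -0.065 = 2291.7 tonne/day

2292 tonne/day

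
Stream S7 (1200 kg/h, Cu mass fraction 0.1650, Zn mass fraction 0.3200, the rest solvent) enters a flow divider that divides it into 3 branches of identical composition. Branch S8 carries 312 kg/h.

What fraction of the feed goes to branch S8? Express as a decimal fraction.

0.260

Fraction to S8 = 312/1200 = 0.2600.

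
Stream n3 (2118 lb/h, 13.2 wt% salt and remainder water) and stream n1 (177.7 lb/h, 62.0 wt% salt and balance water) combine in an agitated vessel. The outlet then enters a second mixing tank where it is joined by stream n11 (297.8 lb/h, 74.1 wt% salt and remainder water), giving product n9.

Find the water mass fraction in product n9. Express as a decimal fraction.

0.765

Overall, product flow = 2593.5 lb/h.
water in = 2118×0.868 + 177.7×0.380 + 297.8×0.259 = 1983.1 lb/h.
water fraction in n9 = 0.765.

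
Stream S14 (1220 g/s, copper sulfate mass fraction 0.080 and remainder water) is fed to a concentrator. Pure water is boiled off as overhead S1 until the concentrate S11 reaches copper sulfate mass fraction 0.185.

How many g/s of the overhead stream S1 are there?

copper sulfate is conserved: 1220×0.080 = 97.6 g/s all reports to the concentrate.
Concentrate = 97.6/(target fraction) = 527.57 g/s.
Overhead = 1220 − 527.57 = 692.43 g/s.

692.4 g/s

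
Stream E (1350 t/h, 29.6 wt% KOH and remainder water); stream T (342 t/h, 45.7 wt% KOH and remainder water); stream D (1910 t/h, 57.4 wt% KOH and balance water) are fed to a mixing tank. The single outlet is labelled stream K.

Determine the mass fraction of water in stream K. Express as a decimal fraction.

0.541

Total flow out = 1350 + 342 + 1910 = 3602 t/h.
water in = 1350×0.704 + 342×0.543 + 1910×0.426 = 1949.8 t/h.
water mass fraction in K = 1949.8/3602 = 0.541.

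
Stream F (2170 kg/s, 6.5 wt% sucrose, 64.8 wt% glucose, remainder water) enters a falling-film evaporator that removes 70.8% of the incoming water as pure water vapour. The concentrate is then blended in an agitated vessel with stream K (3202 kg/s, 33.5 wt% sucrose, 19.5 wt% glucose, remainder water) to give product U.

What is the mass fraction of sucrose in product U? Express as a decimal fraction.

Vapour removed = 0.708×0.287×2170 = 440.94 kg/s; concentrate = 1729.1 kg/s.
sucrose reaching the mixer = 141.05 (from concentrate) + 3202×0.335 = 1213.7 kg/s.
Product flow = 1729.1 + 3202 = 4931.1 kg/s; sucrose fraction = 0.246.

0.246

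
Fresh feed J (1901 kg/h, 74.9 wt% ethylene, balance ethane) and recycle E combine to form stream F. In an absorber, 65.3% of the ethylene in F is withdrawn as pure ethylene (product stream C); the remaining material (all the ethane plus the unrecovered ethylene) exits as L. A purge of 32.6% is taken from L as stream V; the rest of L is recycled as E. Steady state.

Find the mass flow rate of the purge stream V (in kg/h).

ethane enters only via J and leaves only via the purge: 1901×0.251 = 0.326×(ethane in L), and the absorber passes all ethane, so ethane in F = ethane in L = 1463.7 kg/h.
ethylene in F: m_A = 1901×0.749 + (1−0.326)·(1−0.653)·m_A, so m_A = 1423.8/0.7661 = 1858.5 kg/h.
L = (1−0.653)×1858.5 + 1463.7 = 2108.6 kg/h.
Purge V = 0.326×2108.6 = 687.39 kg/h.

687.4 kg/h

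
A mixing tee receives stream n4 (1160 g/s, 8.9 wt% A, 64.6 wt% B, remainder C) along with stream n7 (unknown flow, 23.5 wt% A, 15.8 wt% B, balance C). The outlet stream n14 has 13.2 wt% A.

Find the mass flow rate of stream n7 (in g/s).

Let n7 be the unknown flow. Total out = 1160 + n7.
A balance: 103.24 + 0.235·n7 = 0.132·(1160 + n7)
(0.235 − 0.132)·n7 = 0.132×1160 − 103.24 = 49.88
n7 = 49.88 / 0.103 = 484.27 g/s

484.3 g/s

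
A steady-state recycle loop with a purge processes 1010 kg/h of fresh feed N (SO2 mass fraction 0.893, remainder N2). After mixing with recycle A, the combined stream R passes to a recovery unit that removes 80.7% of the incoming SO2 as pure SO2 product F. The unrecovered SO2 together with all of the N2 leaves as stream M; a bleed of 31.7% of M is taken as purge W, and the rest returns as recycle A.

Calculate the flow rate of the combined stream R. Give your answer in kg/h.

1380 kg/h

N2 enters only via N and leaves only via the purge: 1010×0.107 = 0.317×(N2 in M), and the recovery unit passes all N2, so N2 in R = N2 in M = 340.91 kg/h.
SO2 in R: m_A = 1010×0.893 + (1−0.317)·(1−0.807)·m_A, so m_A = 901.93/0.8682 = 1038.9 kg/h.
R = 1038.9 + 340.91 = 1379.8 kg/h.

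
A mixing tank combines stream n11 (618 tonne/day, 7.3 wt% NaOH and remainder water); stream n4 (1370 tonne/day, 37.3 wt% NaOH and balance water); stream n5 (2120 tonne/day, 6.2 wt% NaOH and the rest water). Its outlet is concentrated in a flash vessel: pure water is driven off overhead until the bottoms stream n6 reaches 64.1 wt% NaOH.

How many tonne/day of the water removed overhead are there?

3035 tonne/day

NaOH entering = 618×0.073 + 1370×0.373 + 2120×0.062 = 687.56 tonne/day.
All NaOH reports to n6, so n6 = 687.56/0.641 = 1072.6 tonne/day.
Total feed = 4108 tonne/day; overhead = 4108 − 1072.6 = 3035.4 tonne/day.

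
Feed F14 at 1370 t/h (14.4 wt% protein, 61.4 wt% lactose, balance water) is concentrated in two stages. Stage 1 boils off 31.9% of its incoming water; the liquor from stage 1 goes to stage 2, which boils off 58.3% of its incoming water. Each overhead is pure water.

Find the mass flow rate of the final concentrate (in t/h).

water in feed = 1370×0.242 = 331.54 t/h.
After stage 1: water left = (1−0.319)×331.54 = 225.78; stream total = 1264.2 t/h.
After stage 2: water left = (1−0.583)×225.78 = 94.15; final concentrate = 1132.6 t/h.

1133 t/h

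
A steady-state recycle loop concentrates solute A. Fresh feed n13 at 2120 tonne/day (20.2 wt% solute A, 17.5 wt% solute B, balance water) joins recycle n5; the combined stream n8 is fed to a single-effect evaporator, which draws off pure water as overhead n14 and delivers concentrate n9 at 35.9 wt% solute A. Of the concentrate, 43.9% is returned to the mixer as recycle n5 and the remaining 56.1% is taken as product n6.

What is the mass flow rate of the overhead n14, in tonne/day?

927.1 tonne/day

Overall solute A balance (none leaves overhead): solute A in fresh feed = solute A in product, i.e. 2120×0.202 = (1−0.439)·n9·0.359.
n9 = 428.24/(0.359×0.561) = 2126.3 tonne/day.
Recycle n5 = 0.439×2126.3 = 933.46 tonne/day.
Combined feed n8 = 2120 + 933.46 = 3053.5 tonne/day.
Overhead n14 = n8 − n9 = 3053.5 − 2126.3 = 927.13 tonne/day.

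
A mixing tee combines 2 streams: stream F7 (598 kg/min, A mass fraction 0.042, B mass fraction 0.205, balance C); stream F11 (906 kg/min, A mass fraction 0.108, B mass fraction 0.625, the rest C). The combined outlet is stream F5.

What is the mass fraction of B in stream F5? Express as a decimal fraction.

Total flow out = 598 + 906 = 1504 kg/min.
B in = 598×0.205 + 906×0.625 = 688.84 kg/min.
B mass fraction in F5 = 688.84/1504 = 0.458.

0.458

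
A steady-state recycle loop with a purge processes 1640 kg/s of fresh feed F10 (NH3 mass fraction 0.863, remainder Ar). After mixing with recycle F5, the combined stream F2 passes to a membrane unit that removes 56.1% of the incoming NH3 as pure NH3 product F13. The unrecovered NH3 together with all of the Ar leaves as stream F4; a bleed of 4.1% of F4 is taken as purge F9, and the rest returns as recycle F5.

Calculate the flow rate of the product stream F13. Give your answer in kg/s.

1371 kg/s

NH3 in F2: m_A = 1640×0.863 + (1−0.041)·(1−0.561)·m_A, so m_A = 1415.3/0.5790 = 2444.4 kg/s.
Product F13 = 0.561×2444.4 = 1371.3 kg/s.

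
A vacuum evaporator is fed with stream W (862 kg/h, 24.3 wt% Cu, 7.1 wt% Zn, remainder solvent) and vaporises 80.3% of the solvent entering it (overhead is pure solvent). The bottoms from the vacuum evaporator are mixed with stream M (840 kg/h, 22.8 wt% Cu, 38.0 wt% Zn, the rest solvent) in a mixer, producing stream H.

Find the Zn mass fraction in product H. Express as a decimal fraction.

0.3100

Vapour removed = 0.803×0.686×862 = 474.84 kg/h; concentrate = 387.16 kg/h.
Zn reaching the mixer = 61.202 (from concentrate) + 840×0.380 = 380.4 kg/h.
Product flow = 387.16 + 840 = 1227.2 kg/h; Zn fraction = 0.3100.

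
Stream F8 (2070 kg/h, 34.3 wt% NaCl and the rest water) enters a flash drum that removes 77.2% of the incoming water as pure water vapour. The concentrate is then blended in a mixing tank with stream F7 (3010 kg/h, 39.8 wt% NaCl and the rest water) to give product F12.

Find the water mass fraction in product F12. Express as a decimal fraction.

Vapour removed = 0.772×0.657×2070 = 1049.9 kg/h; concentrate = 1020.1 kg/h.
water reaching the mixer = 310.08 (from concentrate) + 3010×0.602 = 2122.1 kg/h.
Product flow = 1020.1 + 3010 = 4030.1 kg/h; water fraction = 0.527.

0.527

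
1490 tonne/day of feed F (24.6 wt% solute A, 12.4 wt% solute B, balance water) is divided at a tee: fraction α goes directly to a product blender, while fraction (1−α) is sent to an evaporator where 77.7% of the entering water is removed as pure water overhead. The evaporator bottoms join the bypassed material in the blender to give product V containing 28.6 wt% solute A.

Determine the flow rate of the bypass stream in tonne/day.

1064 tonne/day

All 1490×0.246 = 366.54 tonne/day of solute A reaches V, so V = 366.54/0.286 = 1281.6 tonne/day and vapour = 208.39 tonne/day.
The evaporator receives (1−α)·1490 of feed at 0.630 water and removes 0.777 of that water:
0.777×0.630×(1−α)×1490 = 208.39
(1−α) = 208.39/729.37 = 0.2857;  α = 0.7143.
Bypass flow = 0.7143×1490 = 1064.3 tonne/day.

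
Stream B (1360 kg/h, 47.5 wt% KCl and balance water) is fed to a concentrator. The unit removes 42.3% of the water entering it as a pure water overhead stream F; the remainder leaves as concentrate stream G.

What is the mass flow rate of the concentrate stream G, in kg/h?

water entering = 1360×0.525 = 714 kg/h; overhead removed = 0.423×714 = 302.02 kg/h.
Concentrate = 1360 − 302.02 = 1058 kg/h.

1058 kg/h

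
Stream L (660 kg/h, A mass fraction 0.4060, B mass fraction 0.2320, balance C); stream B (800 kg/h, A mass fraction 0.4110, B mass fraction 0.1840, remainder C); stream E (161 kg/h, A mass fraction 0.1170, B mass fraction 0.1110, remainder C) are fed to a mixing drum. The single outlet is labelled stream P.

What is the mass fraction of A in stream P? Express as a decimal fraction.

0.3798

Total flow out = 660 + 800 + 161 = 1621 kg/h.
A in = 660×0.406 + 800×0.411 + 161×0.117 = 615.6 kg/h.
A mass fraction in P = 615.6/1621 = 0.3798.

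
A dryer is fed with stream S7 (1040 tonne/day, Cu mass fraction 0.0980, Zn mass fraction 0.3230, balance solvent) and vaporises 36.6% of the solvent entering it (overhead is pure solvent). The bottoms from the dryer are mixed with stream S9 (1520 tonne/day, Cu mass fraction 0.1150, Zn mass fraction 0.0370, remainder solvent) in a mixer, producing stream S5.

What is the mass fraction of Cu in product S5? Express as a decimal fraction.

Vapour removed = 0.366×0.579×1040 = 220.39 tonne/day; concentrate = 819.61 tonne/day.
Cu reaching the mixer = 101.92 (from concentrate) + 1520×0.115 = 276.72 tonne/day.
Product flow = 819.61 + 1520 = 2339.6 tonne/day; Cu fraction = 0.1183.

0.1183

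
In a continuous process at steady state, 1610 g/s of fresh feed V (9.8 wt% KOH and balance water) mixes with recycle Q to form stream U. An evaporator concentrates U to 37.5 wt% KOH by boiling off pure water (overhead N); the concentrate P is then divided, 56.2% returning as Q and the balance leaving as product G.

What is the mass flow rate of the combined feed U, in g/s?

Overall KOH balance (none leaves overhead): KOH in fresh feed = KOH in product, i.e. 1610×0.098 = (1−0.562)·P·0.375.
P = 157.78/(0.375×0.438) = 960.61 g/s.
Recycle Q = 0.562×960.61 = 539.86 g/s.
Combined feed U = 1610 + 539.86 = 2149.9 g/s.

2150 g/s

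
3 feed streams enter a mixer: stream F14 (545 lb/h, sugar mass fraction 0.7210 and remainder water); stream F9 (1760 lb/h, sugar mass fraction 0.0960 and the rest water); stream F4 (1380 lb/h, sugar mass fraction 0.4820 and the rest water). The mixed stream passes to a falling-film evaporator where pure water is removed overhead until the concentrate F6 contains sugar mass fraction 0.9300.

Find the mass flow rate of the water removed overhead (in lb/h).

sugar entering = 545×0.721 + 1760×0.096 + 1380×0.482 = 1227.1 lb/h.
All sugar reports to F6, so F6 = 1227.1/0.930 = 1319.4 lb/h.
Total feed = 3685 lb/h; overhead = 3685 − 1319.4 = 2365.6 lb/h.

2366 lb/h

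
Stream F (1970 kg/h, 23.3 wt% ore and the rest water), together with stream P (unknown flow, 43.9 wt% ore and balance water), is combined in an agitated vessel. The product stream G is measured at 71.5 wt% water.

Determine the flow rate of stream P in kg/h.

665.2 kg/h

Let P be the unknown flow. Total out = 1970 + P.
water balance: 1511 + 0.561·P = 0.715·(1970 + P)
(0.561 − 0.715)·P = 0.715×1970 − 1511 = -102.44
P = -102.44 / -0.154 = 665.19 kg/h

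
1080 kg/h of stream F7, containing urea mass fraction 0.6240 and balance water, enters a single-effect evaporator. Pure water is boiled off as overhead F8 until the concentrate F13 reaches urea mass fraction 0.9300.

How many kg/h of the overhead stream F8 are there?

urea is conserved: 1080×0.624 = 673.92 kg/h all reports to the concentrate.
Concentrate = 673.92/(target fraction) = 724.65 kg/h.
Overhead = 1080 − 724.65 = 355.35 kg/h.

355.4 kg/h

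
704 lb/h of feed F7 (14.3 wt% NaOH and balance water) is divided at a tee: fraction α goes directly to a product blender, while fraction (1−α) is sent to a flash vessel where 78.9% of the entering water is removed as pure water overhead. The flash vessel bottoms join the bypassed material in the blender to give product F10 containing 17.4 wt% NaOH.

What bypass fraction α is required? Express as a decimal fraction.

All 704×0.143 = 100.67 lb/h of NaOH reaches F10, so F10 = 100.67/0.174 = 578.57 lb/h and vapour = 125.43 lb/h.
The evaporator receives (1−α)·704 of feed at 0.857 water and removes 0.789 of that water:
0.789×0.857×(1−α)×704 = 125.43
(1−α) = 125.43/476.03 = 0.2635;  α = 0.7365.

0.737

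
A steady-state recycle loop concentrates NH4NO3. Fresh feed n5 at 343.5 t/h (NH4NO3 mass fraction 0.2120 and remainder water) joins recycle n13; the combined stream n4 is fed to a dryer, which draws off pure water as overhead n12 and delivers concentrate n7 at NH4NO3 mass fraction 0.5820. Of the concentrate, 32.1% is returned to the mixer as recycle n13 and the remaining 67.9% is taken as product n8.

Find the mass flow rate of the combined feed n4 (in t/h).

402.7 t/h

Overall NH4NO3 balance (none leaves overhead): NH4NO3 in fresh feed = NH4NO3 in product, i.e. 343.5×0.212 = (1−0.321)·n7·0.582.
n7 = 72.822/(0.582×0.679) = 184.28 t/h.
Recycle n13 = 0.321×184.28 = 59.153 t/h.
Combined feed n4 = 343.5 + 59.153 = 402.65 t/h.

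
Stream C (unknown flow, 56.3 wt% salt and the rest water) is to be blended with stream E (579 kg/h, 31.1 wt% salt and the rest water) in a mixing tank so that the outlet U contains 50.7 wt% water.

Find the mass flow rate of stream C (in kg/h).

Let C be the unknown flow. Total out = 579 + C.
water balance: 398.93 + 0.437·C = 0.507·(579 + C)
(0.437 − 0.507)·C = 0.507×579 − 398.93 = -105.38
C = -105.38 / -0.070 = 1505.4 kg/h

1505 kg/h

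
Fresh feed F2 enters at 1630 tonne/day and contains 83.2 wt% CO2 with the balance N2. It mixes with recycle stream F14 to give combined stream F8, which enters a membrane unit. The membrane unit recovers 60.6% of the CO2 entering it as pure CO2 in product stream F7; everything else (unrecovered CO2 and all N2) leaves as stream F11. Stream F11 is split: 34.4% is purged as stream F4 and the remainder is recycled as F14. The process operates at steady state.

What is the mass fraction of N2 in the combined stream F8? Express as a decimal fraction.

N2 enters only via F2 and leaves only via the purge: 1630×0.168 = 0.344×(N2 in F11), and the membrane unit passes all N2, so N2 in F8 = N2 in F11 = 796.05 tonne/day.
CO2 in F8: m_A = 1630×0.832 + (1−0.344)·(1−0.606)·m_A, so m_A = 1356.2/0.7415 = 1828.9 tonne/day.
F8 = 1828.9 + 796.05 = 2624.9 tonne/day.
N2 fraction in F8 = 796.05/2624.9 = 0.303.

0.303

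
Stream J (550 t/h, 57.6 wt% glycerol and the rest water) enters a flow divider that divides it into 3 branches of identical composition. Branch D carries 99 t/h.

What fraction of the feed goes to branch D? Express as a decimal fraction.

0.180

Fraction to D = 99/550 = 0.1800.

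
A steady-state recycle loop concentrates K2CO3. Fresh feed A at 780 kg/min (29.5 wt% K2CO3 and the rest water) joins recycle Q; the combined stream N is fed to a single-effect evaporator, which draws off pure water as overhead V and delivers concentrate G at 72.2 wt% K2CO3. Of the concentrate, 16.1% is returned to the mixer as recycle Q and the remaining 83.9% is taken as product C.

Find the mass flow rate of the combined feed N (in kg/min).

841.2 kg/min

Overall K2CO3 balance (none leaves overhead): K2CO3 in fresh feed = K2CO3 in product, i.e. 780×0.295 = (1−0.161)·G·0.722.
G = 230.1/(0.722×0.839) = 379.85 kg/min.
Recycle Q = 0.161×379.85 = 61.157 kg/min.
Combined feed N = 780 + 61.157 = 841.16 kg/min.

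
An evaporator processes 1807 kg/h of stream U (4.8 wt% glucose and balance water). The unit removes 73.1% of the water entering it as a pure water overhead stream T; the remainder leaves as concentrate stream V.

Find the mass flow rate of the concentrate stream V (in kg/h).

549.5 kg/h

water entering = 1807×0.952 = 1720.3 kg/h; overhead removed = 0.731×1720.3 = 1257.5 kg/h.
Concentrate = 1807 − 1257.5 = 549.49 kg/h.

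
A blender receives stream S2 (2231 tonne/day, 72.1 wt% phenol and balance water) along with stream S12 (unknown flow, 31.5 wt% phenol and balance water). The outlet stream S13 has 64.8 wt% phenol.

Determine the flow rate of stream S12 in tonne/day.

Let S12 be the unknown flow. Total out = 2231 + S12.
phenol balance: 1608.6 + 0.315·S12 = 0.648·(2231 + S12)
(0.315 − 0.648)·S12 = 0.648×2231 − 1608.6 = -162.86
S12 = -162.86 / -0.333 = 489.08 tonne/day

489.1 tonne/day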